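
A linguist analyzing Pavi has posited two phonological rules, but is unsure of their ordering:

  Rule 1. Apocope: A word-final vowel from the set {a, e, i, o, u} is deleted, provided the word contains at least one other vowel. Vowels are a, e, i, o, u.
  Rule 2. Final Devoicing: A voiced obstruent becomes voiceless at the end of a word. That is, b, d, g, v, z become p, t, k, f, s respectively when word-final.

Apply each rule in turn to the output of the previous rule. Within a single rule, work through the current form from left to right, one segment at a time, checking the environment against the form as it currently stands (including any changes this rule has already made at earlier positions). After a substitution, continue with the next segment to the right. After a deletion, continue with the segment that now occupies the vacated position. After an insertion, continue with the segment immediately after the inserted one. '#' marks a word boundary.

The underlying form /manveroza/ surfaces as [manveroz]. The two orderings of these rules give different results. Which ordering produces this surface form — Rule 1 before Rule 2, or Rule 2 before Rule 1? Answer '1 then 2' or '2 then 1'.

2 then 1

Order 1 then 2:
  1 Apocope: [manveroza] → [manveroz]
  2 Final Devoicing: [manveroz] → [manveros]
  result: [manveros]
Order 2 then 1:
  2 Final Devoicing: no change — [manveroza]
  1 Apocope: [manveroza] → [manveroz]
  result: [manveroz]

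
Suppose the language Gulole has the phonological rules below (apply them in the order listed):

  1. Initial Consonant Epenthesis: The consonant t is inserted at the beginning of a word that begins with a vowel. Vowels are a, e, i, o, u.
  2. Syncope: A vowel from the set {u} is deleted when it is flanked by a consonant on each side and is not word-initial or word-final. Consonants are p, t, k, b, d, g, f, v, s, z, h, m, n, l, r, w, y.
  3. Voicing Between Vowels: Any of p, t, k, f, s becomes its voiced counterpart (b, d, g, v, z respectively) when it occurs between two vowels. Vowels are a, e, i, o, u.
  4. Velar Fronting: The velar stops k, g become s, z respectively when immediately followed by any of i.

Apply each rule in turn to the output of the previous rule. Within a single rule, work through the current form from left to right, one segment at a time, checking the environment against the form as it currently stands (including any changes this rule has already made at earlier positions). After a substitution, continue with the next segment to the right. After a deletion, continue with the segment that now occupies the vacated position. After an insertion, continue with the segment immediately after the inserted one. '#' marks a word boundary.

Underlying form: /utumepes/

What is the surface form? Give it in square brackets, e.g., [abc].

[ttmebes]

1 Initial Consonant Epenthesis: [utumepes] → [tutumepes]
2 Syncope: [tutumepes] → [ttmepes]
3 Voicing Between Vowels: [ttmepes] → [ttmebes]
4 Velar Fronting: no change — [ttmebes]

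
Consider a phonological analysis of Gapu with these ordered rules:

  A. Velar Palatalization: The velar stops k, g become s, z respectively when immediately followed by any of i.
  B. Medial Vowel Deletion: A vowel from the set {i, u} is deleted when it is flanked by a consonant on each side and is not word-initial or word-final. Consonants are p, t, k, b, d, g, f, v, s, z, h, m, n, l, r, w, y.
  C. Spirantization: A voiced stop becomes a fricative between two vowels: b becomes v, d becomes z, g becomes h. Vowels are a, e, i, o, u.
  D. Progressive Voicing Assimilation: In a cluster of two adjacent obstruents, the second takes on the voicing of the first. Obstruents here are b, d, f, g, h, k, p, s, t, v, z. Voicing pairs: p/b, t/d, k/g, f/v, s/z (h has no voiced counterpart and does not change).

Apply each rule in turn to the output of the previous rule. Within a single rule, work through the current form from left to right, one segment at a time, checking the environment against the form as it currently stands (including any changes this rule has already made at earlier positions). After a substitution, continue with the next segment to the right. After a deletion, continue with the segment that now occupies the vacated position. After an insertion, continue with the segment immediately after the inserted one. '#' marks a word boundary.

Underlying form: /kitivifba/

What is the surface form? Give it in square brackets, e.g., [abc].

[stffpa]

A Velar Palatalization: [kitivifba] → [sitivifba]
B Medial Vowel Deletion: [sitivifba] → [stvfba]
C Spirantization: no change — [stvfba]
D Progressive Voicing Assimilation: [stvfba] → [stffpa]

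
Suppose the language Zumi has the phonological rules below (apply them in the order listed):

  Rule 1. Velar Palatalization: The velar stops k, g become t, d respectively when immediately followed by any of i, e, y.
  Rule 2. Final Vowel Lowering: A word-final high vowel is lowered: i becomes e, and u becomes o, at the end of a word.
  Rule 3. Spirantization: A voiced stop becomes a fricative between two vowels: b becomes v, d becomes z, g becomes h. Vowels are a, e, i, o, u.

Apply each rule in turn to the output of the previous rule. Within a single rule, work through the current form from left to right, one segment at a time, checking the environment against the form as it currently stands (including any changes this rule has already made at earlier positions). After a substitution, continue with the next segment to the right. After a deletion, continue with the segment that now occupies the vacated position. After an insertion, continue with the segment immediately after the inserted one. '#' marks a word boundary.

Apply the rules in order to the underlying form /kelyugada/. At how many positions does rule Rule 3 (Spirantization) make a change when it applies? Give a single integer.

Rule 1 Velar Palatalization: [kelyugada] → [telyugada]
Rule 2 Final Vowel Lowering: no change — [telyugada]
Rule 3 Spirantization: [telyugada] → [telyuhaza]
Rule Rule 3 changed 2 position(s).

2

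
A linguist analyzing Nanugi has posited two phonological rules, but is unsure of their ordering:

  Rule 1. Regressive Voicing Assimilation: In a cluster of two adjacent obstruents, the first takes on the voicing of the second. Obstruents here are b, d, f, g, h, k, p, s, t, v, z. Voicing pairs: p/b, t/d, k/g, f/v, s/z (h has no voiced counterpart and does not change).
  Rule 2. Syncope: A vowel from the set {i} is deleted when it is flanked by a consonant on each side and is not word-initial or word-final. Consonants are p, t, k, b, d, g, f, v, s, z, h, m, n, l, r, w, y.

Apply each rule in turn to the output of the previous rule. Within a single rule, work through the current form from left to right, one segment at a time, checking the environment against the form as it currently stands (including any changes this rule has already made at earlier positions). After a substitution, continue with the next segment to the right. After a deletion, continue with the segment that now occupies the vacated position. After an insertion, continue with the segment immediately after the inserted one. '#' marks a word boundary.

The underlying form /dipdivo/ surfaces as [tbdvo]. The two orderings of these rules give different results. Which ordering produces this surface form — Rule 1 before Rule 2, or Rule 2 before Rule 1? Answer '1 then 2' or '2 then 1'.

Order 1 then 2:
  1 Regressive Voicing Assimilation: [dipdivo] → [dibdivo]
  2 Syncope: [dibdivo] → [dbdvo]
  result: [dbdvo]
Order 2 then 1:
  2 Syncope: [dipdivo] → [dpdvo]
  1 Regressive Voicing Assimilation: [dpdvo] → [tbdvo]
  result: [tbdvo]

2 then 1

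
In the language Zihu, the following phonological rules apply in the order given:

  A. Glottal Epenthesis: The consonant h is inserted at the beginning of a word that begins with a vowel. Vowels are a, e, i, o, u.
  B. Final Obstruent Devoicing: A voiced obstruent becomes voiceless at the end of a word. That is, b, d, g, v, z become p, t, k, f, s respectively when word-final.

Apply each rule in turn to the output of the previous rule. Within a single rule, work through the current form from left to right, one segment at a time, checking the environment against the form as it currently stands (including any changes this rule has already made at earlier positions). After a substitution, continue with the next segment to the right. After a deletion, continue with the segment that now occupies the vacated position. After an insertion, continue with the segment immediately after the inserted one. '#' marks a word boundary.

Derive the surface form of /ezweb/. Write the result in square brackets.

A Glottal Epenthesis: [ezweb] → [hezweb]
B Final Obstruent Devoicing: [hezweb] → [hezwep]

[hezwep]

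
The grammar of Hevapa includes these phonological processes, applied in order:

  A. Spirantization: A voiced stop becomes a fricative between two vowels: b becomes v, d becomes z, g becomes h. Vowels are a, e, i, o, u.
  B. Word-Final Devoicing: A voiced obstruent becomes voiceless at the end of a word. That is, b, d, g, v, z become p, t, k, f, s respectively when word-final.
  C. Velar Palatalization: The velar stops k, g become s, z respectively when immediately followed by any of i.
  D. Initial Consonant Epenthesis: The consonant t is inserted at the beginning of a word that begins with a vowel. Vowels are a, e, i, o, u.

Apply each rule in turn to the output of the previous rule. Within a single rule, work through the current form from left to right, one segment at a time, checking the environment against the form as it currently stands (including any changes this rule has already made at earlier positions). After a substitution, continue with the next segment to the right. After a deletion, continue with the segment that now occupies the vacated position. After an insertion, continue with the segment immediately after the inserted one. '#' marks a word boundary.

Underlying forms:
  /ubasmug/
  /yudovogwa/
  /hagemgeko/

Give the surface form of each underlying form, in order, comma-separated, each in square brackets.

/ubasmug/:
  A Spirantization: [ubasmug] → [uvasmug]
  B Word-Final Devoicing: [uvasmug] → [uvasmuk]
  C Velar Palatalization: no change — [uvasmuk]
  D Initial Consonant Epenthesis: [uvasmuk] → [tuvasmuk]
/yudovogwa/:
  A Spirantization: [yudovogwa] → [yuzovogwa]
  B Word-Final Devoicing: no change — [yuzovogwa]
  C Velar Palatalization: no change — [yuzovogwa]
  D Initial Consonant Epenthesis: no change — [yuzovogwa]
/hagemgeko/:
  A Spirantization: [hagemgeko] → [hahemgeko]
  B Word-Final Devoicing: no change — [hahemgeko]
  C Velar Palatalization: no change — [hahemgeko]
  D Initial Consonant Epenthesis: no change — [hahemgeko]

[tuvasmuk], [yuzovogwa], [hahemgeko]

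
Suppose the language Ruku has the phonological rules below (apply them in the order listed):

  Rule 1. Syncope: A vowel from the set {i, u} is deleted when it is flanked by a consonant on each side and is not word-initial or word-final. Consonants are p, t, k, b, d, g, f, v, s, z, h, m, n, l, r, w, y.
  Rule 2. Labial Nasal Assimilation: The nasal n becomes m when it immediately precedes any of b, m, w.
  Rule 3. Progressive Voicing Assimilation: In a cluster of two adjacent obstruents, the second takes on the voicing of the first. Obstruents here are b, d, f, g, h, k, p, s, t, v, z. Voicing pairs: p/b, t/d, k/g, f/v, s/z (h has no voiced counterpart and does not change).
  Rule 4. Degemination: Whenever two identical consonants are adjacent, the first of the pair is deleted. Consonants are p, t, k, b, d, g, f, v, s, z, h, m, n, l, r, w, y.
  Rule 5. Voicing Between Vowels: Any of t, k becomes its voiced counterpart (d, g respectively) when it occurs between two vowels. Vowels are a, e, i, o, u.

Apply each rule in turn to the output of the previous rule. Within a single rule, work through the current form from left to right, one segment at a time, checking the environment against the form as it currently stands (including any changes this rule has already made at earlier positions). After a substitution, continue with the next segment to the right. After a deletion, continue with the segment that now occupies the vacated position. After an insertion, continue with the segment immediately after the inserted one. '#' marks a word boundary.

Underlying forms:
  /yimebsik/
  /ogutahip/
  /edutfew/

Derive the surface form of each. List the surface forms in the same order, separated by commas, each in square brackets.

[ymebzg], [ogdahp], [edvew]

/yimebsik/:
  Rule 1 Syncope: [yimebsik] → [ymebsk]
  Rule 2 Labial Nasal Assimilation: no change — [ymebsk]
  Rule 3 Progressive Voicing Assimilation: [ymebsk] → [ymebzg]
  Rule 4 Degemination: no change — [ymebzg]
  Rule 5 Voicing Between Vowels: no change — [ymebzg]
/ogutahip/:
  Rule 1 Syncope: [ogutahip] → [ogtahp]
  Rule 2 Labial Nasal Assimilation: no change — [ogtahp]
  Rule 3 Progressive Voicing Assimilation: [ogtahp] → [ogdahp]
  Rule 4 Degemination: no change — [ogdahp]
  Rule 5 Voicing Between Vowels: no change — [ogdahp]
/edutfew/:
  Rule 1 Syncope: [edutfew] → [edtfew]
  Rule 2 Labial Nasal Assimilation: no change — [edtfew]
  Rule 3 Progressive Voicing Assimilation: [edtfew] → [eddvew]
  Rule 4 Degemination: [eddvew] → [edvew]
  Rule 5 Voicing Between Vowels: no change — [edvew]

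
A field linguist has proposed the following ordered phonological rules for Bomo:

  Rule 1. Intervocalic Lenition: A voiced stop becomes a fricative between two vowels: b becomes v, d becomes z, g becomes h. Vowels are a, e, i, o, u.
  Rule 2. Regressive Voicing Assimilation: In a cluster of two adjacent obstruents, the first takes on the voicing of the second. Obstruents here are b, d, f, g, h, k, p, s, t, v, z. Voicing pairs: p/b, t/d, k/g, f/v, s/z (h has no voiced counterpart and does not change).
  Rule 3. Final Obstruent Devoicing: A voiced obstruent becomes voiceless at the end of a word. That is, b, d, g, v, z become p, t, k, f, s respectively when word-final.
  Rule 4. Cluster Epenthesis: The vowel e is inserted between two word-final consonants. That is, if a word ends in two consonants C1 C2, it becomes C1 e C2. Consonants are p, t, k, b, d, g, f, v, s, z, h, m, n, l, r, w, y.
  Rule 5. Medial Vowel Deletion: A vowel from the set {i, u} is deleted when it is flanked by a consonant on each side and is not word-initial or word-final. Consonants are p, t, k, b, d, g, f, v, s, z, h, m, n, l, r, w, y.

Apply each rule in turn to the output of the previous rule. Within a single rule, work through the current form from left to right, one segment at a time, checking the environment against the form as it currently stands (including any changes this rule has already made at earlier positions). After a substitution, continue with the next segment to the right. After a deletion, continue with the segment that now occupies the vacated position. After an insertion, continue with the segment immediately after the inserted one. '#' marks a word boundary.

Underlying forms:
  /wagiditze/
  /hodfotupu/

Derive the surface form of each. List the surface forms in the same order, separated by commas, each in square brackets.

/wagiditze/:
  Rule 1 Intervocalic Lenition: [wagiditze] → [wahizitze]
  Rule 2 Regressive Voicing Assimilation: [wahizitze] → [wahizidze]
  Rule 3 Final Obstruent Devoicing: no change — [wahizidze]
  Rule 4 Cluster Epenthesis: no change — [wahizidze]
  Rule 5 Medial Vowel Deletion: [wahizidze] → [wahzdze]
/hodfotupu/:
  Rule 1 Intervocalic Lenition: no change — [hodfotupu]
  Rule 2 Regressive Voicing Assimilation: [hodfotupu] → [hotfotupu]
  Rule 3 Final Obstruent Devoicing: no change — [hotfotupu]
  Rule 4 Cluster Epenthesis: no change — [hotfotupu]
  Rule 5 Medial Vowel Deletion: [hotfotupu] → [hotfotpu]

[wahzdze], [hotfotpu]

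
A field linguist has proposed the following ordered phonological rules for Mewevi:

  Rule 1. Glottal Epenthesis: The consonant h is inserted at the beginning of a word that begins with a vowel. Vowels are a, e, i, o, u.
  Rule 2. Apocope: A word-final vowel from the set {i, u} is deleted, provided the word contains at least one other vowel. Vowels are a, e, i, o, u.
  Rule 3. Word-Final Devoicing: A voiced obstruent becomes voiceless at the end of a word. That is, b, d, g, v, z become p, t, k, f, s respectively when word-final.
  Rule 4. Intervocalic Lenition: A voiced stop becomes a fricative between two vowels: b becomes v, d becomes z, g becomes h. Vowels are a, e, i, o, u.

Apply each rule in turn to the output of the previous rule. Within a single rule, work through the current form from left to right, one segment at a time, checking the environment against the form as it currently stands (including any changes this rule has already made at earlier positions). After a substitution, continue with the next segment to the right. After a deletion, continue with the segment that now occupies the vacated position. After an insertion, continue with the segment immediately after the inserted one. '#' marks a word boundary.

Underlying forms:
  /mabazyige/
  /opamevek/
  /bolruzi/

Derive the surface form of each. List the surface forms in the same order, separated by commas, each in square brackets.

/mabazyige/:
  Rule 1 Glottal Epenthesis: no change — [mabazyige]
  Rule 2 Apocope: no change — [mabazyige]
  Rule 3 Word-Final Devoicing: no change — [mabazyige]
  Rule 4 Intervocalic Lenition: [mabazyige] → [mavazyihe]
/opamevek/:
  Rule 1 Glottal Epenthesis: [opamevek] → [hopamevek]
  Rule 2 Apocope: no change — [hopamevek]
  Rule 3 Word-Final Devoicing: no change — [hopamevek]
  Rule 4 Intervocalic Lenition: no change — [hopamevek]
/bolruzi/:
  Rule 1 Glottal Epenthesis: no change — [bolruzi]
  Rule 2 Apocope: [bolruzi] → [bolruz]
  Rule 3 Word-Final Devoicing: [bolruz] → [bolrus]
  Rule 4 Intervocalic Lenition: no change — [bolrus]

[mavazyihe], [hopamevek], [bolrus]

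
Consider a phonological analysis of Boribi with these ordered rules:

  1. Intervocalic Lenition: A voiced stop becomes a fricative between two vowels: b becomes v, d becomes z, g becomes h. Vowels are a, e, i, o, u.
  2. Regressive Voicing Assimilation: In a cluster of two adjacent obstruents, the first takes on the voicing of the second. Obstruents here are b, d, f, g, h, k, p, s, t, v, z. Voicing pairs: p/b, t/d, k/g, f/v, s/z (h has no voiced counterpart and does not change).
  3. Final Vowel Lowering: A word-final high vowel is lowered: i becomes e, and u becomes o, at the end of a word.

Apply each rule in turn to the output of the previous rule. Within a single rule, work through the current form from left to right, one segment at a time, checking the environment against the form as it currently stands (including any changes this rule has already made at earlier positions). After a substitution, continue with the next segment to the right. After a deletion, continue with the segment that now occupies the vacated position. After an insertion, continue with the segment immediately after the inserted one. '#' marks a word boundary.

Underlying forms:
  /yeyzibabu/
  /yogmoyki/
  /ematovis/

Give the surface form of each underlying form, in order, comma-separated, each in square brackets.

[yeyzivavo], [yogmoyke], [ematovis]

/yeyzibabu/:
  1 Intervocalic Lenition: [yeyzibabu] → [yeyzivavu]
  2 Regressive Voicing Assimilation: no change — [yeyzivavu]
  3 Final Vowel Lowering: [yeyzivavu] → [yeyzivavo]
/yogmoyki/:
  1 Intervocalic Lenition: no change — [yogmoyki]
  2 Regressive Voicing Assimilation: no change — [yogmoyki]
  3 Final Vowel Lowering: [yogmoyki] → [yogmoyke]
/ematovis/:
  1 Intervocalic Lenition: no change — [ematovis]
  2 Regressive Voicing Assimilation: no change — [ematovis]
  3 Final Vowel Lowering: no change — [ematovis]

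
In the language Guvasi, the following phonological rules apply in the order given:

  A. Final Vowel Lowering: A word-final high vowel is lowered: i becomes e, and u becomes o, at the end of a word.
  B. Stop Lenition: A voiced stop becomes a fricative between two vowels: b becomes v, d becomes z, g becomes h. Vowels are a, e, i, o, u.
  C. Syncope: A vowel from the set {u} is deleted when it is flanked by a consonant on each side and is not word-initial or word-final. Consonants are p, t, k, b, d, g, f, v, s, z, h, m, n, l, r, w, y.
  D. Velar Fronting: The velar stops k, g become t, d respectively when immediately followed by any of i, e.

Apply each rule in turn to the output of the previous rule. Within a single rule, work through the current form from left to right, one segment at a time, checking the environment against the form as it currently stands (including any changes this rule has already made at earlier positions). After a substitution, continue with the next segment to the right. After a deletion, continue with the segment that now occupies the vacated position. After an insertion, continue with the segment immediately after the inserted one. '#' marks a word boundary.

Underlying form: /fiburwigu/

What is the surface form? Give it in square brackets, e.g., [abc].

[fivrwiho]

A Final Vowel Lowering: [fiburwigu] → [fiburwigo]
B Stop Lenition: [fiburwigo] → [fivurwiho]
C Syncope: [fivurwiho] → [fivrwiho]
D Velar Fronting: no change — [fivrwiho]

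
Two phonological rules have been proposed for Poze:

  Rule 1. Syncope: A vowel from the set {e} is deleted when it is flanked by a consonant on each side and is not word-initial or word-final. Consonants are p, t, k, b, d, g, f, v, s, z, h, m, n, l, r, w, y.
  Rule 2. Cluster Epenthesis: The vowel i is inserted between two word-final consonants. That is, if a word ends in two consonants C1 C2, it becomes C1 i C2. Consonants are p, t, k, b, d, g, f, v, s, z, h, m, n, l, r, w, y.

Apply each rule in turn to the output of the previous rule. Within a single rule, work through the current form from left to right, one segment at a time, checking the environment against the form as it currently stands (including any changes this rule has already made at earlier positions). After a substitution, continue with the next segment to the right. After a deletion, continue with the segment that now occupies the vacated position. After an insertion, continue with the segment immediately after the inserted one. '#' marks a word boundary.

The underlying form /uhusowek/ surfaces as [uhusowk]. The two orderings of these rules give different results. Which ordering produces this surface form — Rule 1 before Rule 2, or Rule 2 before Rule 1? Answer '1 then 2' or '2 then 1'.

Order 1 then 2:
  1 Syncope: [uhusowek] → [uhusowk]
  2 Cluster Epenthesis: [uhusowk] → [uhusowik]
  result: [uhusowik]
Order 2 then 1:
  2 Cluster Epenthesis: no change — [uhusowek]
  1 Syncope: [uhusowek] → [uhusowk]
  result: [uhusowk]

2 then 1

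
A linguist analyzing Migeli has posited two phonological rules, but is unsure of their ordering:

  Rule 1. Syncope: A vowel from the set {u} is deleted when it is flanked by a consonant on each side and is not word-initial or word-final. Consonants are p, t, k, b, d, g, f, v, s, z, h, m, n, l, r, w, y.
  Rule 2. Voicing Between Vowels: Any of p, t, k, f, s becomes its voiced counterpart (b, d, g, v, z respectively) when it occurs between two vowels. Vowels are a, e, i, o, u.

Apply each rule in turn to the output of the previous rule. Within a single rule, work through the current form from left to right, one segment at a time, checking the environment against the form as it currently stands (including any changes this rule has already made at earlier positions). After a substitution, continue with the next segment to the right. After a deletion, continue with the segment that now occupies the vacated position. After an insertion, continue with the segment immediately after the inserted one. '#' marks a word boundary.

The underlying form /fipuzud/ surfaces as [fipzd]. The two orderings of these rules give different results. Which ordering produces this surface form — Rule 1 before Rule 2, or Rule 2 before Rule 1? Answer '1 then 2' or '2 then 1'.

1 then 2

Order 1 then 2:
  1 Syncope: [fipuzud] → [fipzd]
  2 Voicing Between Vowels: no change — [fipzd]
  result: [fipzd]
Order 2 then 1:
  2 Voicing Between Vowels: [fipuzud] → [fibuzud]
  1 Syncope: [fibuzud] → [fibzd]
  result: [fibzd]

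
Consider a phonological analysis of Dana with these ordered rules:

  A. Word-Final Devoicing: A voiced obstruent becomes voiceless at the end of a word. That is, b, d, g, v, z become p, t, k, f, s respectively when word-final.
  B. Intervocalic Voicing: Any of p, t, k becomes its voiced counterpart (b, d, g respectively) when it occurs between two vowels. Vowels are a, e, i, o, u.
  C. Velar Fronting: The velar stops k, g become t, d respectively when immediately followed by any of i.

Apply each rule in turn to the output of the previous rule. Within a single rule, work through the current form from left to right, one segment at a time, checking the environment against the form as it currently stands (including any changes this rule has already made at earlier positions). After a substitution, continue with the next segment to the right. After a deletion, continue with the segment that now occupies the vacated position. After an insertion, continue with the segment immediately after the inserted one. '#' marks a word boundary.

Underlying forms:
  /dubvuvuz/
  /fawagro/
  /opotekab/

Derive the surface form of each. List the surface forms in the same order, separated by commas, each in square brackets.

[dubvuvus], [fawagro], [obodegap]

/dubvuvuz/:
  A Word-Final Devoicing: [dubvuvuz] → [dubvuvus]
  B Intervocalic Voicing: no change — [dubvuvus]
  C Velar Fronting: no change — [dubvuvus]
/fawagro/:
  A Word-Final Devoicing: no change — [fawagro]
  B Intervocalic Voicing: no change — [fawagro]
  C Velar Fronting: no change — [fawagro]
/opotekab/:
  A Word-Final Devoicing: [opotekab] → [opotekap]
  B Intervocalic Voicing: [opotekap] → [obodegap]
  C Velar Fronting: no change — [obodegap]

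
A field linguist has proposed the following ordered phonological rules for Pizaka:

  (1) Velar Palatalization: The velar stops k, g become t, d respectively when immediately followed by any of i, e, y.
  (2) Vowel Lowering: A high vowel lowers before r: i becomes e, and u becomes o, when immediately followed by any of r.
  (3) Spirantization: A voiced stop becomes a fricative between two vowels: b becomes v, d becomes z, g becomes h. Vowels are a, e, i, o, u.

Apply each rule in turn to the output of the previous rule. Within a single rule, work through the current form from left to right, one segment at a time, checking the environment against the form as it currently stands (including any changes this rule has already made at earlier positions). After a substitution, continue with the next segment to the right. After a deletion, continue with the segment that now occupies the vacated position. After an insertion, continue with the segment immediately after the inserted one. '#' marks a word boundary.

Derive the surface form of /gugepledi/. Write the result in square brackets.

[guzeplezi]

(1) Velar Palatalization: [gugepledi] → [gudepledi]
(2) Vowel Lowering: no change — [gudepledi]
(3) Spirantization: [gudepledi] → [guzeplezi]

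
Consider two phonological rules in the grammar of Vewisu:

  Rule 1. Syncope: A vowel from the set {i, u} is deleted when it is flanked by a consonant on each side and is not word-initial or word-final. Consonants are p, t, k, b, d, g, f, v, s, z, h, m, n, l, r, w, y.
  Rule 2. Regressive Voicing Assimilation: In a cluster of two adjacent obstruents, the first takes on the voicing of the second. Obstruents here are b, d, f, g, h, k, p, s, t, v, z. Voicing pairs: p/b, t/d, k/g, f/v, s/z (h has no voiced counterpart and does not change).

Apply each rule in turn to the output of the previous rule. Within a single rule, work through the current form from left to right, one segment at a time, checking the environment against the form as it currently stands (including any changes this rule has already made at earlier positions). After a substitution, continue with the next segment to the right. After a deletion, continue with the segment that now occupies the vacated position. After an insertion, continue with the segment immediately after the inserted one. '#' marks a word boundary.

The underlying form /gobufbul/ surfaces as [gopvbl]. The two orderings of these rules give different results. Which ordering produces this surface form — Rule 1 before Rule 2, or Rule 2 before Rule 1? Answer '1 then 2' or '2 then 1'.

1 then 2

Order 1 then 2:
  1 Syncope: [gobufbul] → [gobfbl]
  2 Regressive Voicing Assimilation: [gobfbl] → [gopvbl]
  result: [gopvbl]
Order 2 then 1:
  2 Regressive Voicing Assimilation: [gobufbul] → [gobuvbul]
  1 Syncope: [gobuvbul] → [gobvbl]
  result: [gobvbl]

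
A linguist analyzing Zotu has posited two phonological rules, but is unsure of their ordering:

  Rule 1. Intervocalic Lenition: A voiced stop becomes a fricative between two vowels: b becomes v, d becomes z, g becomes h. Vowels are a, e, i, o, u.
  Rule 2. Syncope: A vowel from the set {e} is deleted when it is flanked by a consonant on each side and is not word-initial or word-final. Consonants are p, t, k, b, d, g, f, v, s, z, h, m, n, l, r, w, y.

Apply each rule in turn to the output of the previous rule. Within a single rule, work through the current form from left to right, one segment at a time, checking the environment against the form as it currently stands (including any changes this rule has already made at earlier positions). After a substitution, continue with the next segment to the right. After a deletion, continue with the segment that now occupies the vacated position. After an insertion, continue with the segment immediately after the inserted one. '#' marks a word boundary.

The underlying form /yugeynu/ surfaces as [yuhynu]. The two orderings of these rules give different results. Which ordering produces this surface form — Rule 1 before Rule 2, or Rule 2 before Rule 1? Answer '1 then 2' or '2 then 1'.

Order 1 then 2:
  1 Intervocalic Lenition: [yugeynu] → [yuheynu]
  2 Syncope: [yuheynu] → [yuhynu]
  result: [yuhynu]
Order 2 then 1:
  2 Syncope: [yugeynu] → [yugynu]
  1 Intervocalic Lenition: no change — [yugynu]
  result: [yugynu]

1 then 2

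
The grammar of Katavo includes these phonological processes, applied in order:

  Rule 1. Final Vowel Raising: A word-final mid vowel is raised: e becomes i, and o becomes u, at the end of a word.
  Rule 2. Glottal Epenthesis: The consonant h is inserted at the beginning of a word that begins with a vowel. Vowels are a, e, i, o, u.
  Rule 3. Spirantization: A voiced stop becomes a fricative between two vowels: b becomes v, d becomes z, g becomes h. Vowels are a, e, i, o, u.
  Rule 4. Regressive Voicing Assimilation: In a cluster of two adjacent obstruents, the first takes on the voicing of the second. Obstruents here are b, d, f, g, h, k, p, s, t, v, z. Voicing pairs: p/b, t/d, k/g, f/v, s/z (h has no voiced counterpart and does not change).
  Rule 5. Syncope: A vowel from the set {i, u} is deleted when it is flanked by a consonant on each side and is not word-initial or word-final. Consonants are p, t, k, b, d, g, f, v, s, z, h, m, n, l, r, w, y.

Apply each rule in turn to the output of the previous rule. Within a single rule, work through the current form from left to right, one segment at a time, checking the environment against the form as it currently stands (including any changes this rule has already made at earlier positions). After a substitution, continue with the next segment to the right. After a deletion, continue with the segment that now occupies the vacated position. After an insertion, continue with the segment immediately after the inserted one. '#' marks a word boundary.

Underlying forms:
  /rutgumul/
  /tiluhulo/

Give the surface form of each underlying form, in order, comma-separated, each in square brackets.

[rdgml], [tlhlu]

/rutgumul/:
  Rule 1 Final Vowel Raising: no change — [rutgumul]
  Rule 2 Glottal Epenthesis: no change — [rutgumul]
  Rule 3 Spirantization: no change — [rutgumul]
  Rule 4 Regressive Voicing Assimilation: [rutgumul] → [rudgumul]
  Rule 5 Syncope: [rudgumul] → [rdgml]
/tiluhulo/:
  Rule 1 Final Vowel Raising: [tiluhulo] → [tiluhulu]
  Rule 2 Glottal Epenthesis: no change — [tiluhulu]
  Rule 3 Spirantization: no change — [tiluhulu]
  Rule 4 Regressive Voicing Assimilation: no change — [tiluhulu]
  Rule 5 Syncope: [tiluhulu] → [tlhlu]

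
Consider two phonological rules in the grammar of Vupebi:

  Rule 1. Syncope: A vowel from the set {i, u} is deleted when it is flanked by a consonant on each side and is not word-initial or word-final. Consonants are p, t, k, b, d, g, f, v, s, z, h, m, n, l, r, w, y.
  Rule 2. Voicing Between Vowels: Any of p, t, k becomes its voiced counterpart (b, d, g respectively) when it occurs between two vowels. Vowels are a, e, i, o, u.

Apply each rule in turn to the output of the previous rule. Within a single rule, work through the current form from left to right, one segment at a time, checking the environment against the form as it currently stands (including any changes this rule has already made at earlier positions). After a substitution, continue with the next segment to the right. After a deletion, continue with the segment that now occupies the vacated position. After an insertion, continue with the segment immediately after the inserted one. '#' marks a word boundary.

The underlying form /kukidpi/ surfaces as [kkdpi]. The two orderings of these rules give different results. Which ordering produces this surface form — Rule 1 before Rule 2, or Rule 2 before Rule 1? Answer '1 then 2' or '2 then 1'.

Order 1 then 2:
  1 Syncope: [kukidpi] → [kkdpi]
  2 Voicing Between Vowels: no change — [kkdpi]
  result: [kkdpi]
Order 2 then 1:
  2 Voicing Between Vowels: [kukidpi] → [kugidpi]
  1 Syncope: [kugidpi] → [kgdpi]
  result: [kgdpi]

1 then 2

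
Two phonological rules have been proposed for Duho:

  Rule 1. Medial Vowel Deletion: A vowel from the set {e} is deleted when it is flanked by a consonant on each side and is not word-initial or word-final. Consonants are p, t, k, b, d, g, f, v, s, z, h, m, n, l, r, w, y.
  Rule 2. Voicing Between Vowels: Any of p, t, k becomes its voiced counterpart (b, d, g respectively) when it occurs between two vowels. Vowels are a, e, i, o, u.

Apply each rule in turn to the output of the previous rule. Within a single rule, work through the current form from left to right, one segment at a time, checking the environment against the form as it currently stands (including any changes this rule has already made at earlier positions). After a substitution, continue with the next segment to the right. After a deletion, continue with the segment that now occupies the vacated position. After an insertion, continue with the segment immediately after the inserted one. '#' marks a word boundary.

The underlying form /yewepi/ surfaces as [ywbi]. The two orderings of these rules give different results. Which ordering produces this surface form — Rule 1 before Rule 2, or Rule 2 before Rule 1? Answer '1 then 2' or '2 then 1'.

Order 1 then 2:
  1 Medial Vowel Deletion: [yewepi] → [ywpi]
  2 Voicing Between Vowels: no change — [ywpi]
  result: [ywpi]
Order 2 then 1:
  2 Voicing Between Vowels: [yewepi] → [yewebi]
  1 Medial Vowel Deletion: [yewebi] → [ywbi]
  result: [ywbi]

2 then 1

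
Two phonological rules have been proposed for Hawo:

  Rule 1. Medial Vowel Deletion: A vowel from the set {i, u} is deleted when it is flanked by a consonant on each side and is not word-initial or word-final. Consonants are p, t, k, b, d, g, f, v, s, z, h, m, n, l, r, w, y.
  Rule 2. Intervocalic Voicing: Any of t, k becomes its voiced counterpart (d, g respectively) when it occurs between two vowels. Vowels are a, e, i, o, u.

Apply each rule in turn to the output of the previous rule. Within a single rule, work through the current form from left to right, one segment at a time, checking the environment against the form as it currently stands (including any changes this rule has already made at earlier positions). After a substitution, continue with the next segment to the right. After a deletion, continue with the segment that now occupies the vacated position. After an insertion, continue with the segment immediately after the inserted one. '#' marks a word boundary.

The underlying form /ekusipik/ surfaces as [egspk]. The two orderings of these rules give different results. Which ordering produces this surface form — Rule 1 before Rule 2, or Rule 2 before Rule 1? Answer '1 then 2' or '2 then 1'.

2 then 1

Order 1 then 2:
  1 Medial Vowel Deletion: [ekusipik] → [ekspk]
  2 Intervocalic Voicing: no change — [ekspk]
  result: [ekspk]
Order 2 then 1:
  2 Intervocalic Voicing: [ekusipik] → [egusipik]
  1 Medial Vowel Deletion: [egusipik] → [egspk]
  result: [egspk]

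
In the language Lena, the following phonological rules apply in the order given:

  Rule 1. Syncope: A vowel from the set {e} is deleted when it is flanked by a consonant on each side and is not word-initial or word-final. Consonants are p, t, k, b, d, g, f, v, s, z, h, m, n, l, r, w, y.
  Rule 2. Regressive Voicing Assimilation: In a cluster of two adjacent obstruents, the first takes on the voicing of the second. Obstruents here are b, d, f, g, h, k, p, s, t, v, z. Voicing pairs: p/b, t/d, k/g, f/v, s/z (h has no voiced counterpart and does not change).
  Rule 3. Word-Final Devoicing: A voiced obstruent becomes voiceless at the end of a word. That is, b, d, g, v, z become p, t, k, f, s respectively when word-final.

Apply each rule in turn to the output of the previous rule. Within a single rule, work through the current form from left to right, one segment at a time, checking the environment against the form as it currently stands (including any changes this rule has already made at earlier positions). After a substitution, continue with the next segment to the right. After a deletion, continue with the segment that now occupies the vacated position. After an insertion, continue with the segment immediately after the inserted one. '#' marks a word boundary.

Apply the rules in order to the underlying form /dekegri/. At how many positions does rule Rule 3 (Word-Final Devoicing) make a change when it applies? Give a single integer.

0

Rule 1 Syncope: [dekegri] → [dkgri]
Rule 2 Regressive Voicing Assimilation: [dkgri] → [tggri]
Rule 3 Word-Final Devoicing: no change — [tggri]
Rule Rule 3 changed 0 position(s).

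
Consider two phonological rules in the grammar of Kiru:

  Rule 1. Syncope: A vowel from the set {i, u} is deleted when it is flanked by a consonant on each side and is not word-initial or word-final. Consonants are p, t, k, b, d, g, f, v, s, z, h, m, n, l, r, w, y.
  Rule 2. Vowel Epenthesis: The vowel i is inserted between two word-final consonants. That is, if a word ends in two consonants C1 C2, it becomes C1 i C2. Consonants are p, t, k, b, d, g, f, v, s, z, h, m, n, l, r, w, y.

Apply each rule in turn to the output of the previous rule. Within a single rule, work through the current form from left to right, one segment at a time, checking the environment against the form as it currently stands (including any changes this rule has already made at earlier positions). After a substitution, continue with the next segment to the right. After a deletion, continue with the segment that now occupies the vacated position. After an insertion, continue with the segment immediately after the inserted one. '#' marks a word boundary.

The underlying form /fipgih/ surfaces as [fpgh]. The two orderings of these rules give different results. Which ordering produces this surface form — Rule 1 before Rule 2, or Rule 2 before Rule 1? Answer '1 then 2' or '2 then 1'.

2 then 1

Order 1 then 2:
  1 Syncope: [fipgih] → [fpgh]
  2 Vowel Epenthesis: [fpgh] → [fpgih]
  result: [fpgih]
Order 2 then 1:
  2 Vowel Epenthesis: no change — [fipgih]
  1 Syncope: [fipgih] → [fpgh]
  result: [fpgh]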